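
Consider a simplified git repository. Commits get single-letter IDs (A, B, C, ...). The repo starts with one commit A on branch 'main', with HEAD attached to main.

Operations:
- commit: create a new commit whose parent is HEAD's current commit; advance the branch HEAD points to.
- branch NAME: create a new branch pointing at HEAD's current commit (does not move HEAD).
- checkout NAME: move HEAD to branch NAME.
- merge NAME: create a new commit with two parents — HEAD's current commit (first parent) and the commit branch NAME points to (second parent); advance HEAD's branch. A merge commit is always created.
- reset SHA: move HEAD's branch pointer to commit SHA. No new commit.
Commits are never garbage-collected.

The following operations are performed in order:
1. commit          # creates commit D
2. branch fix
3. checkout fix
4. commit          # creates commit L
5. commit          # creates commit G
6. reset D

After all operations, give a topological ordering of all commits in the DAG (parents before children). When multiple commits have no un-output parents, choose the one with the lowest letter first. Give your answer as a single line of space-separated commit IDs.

After op 1 (commit): HEAD=main@D [main=D]
After op 2 (branch): HEAD=main@D [fix=D main=D]
After op 3 (checkout): HEAD=fix@D [fix=D main=D]
After op 4 (commit): HEAD=fix@L [fix=L main=D]
After op 5 (commit): HEAD=fix@G [fix=G main=D]
After op 6 (reset): HEAD=fix@D [fix=D main=D]
commit A: parents=[]
commit D: parents=['A']
commit G: parents=['L']
commit L: parents=['D']

Answer: A D L G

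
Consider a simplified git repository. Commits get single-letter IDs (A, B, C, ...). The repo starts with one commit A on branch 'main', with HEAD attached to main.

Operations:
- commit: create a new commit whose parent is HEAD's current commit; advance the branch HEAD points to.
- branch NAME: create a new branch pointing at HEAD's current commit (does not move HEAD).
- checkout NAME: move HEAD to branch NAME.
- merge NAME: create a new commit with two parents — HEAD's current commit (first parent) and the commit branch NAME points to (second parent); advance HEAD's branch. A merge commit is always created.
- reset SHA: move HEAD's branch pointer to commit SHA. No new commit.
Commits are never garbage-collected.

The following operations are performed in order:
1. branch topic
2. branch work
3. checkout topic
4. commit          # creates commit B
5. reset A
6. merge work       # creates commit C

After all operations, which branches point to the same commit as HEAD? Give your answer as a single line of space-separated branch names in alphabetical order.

Answer: topic

Derivation:
After op 1 (branch): HEAD=main@A [main=A topic=A]
After op 2 (branch): HEAD=main@A [main=A topic=A work=A]
After op 3 (checkout): HEAD=topic@A [main=A topic=A work=A]
After op 4 (commit): HEAD=topic@B [main=A topic=B work=A]
After op 5 (reset): HEAD=topic@A [main=A topic=A work=A]
After op 6 (merge): HEAD=topic@C [main=A topic=C work=A]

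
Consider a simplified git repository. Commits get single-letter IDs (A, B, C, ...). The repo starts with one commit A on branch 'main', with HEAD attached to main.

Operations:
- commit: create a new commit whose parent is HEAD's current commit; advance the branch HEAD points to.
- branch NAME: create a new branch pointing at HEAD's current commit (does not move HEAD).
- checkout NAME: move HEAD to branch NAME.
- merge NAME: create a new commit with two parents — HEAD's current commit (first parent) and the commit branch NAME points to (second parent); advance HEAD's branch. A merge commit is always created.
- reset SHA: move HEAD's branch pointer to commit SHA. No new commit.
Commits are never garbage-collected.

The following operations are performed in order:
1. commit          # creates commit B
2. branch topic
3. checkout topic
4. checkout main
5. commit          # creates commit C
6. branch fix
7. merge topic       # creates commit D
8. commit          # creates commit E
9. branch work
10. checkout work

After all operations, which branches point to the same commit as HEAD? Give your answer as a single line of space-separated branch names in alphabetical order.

After op 1 (commit): HEAD=main@B [main=B]
After op 2 (branch): HEAD=main@B [main=B topic=B]
After op 3 (checkout): HEAD=topic@B [main=B topic=B]
After op 4 (checkout): HEAD=main@B [main=B topic=B]
After op 5 (commit): HEAD=main@C [main=C topic=B]
After op 6 (branch): HEAD=main@C [fix=C main=C topic=B]
After op 7 (merge): HEAD=main@D [fix=C main=D topic=B]
After op 8 (commit): HEAD=main@E [fix=C main=E topic=B]
After op 9 (branch): HEAD=main@E [fix=C main=E topic=B work=E]
After op 10 (checkout): HEAD=work@E [fix=C main=E topic=B work=E]

Answer: main work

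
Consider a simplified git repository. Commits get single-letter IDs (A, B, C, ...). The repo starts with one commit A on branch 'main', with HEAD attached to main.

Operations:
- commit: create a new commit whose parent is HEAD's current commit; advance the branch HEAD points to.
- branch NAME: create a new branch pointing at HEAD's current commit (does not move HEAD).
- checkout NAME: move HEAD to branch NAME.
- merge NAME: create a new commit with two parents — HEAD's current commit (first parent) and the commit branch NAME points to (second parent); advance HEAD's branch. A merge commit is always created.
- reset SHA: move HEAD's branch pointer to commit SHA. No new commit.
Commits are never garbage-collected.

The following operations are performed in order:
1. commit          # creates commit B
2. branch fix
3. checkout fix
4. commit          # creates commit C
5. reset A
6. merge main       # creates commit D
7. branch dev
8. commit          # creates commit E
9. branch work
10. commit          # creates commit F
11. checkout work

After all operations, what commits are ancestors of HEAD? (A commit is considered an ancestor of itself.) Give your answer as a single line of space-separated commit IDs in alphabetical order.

After op 1 (commit): HEAD=main@B [main=B]
After op 2 (branch): HEAD=main@B [fix=B main=B]
After op 3 (checkout): HEAD=fix@B [fix=B main=B]
After op 4 (commit): HEAD=fix@C [fix=C main=B]
After op 5 (reset): HEAD=fix@A [fix=A main=B]
After op 6 (merge): HEAD=fix@D [fix=D main=B]
After op 7 (branch): HEAD=fix@D [dev=D fix=D main=B]
After op 8 (commit): HEAD=fix@E [dev=D fix=E main=B]
After op 9 (branch): HEAD=fix@E [dev=D fix=E main=B work=E]
After op 10 (commit): HEAD=fix@F [dev=D fix=F main=B work=E]
After op 11 (checkout): HEAD=work@E [dev=D fix=F main=B work=E]

Answer: A B D E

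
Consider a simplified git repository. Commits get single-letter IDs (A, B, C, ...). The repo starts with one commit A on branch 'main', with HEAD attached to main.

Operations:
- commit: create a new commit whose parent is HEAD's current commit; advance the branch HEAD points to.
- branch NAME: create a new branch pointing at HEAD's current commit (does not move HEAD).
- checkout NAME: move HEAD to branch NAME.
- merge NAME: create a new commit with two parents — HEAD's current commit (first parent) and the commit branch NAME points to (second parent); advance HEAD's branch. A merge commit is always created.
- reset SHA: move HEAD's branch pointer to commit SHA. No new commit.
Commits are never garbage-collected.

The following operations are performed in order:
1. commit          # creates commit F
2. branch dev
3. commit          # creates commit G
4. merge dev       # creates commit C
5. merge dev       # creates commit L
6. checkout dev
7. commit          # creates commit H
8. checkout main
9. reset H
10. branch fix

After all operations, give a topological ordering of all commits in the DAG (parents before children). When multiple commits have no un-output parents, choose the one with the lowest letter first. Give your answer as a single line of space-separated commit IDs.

Answer: A F G C H L

Derivation:
After op 1 (commit): HEAD=main@F [main=F]
After op 2 (branch): HEAD=main@F [dev=F main=F]
After op 3 (commit): HEAD=main@G [dev=F main=G]
After op 4 (merge): HEAD=main@C [dev=F main=C]
After op 5 (merge): HEAD=main@L [dev=F main=L]
After op 6 (checkout): HEAD=dev@F [dev=F main=L]
After op 7 (commit): HEAD=dev@H [dev=H main=L]
After op 8 (checkout): HEAD=main@L [dev=H main=L]
After op 9 (reset): HEAD=main@H [dev=H main=H]
After op 10 (branch): HEAD=main@H [dev=H fix=H main=H]
commit A: parents=[]
commit C: parents=['G', 'F']
commit F: parents=['A']
commit G: parents=['F']
commit H: parents=['F']
commit L: parents=['C', 'F']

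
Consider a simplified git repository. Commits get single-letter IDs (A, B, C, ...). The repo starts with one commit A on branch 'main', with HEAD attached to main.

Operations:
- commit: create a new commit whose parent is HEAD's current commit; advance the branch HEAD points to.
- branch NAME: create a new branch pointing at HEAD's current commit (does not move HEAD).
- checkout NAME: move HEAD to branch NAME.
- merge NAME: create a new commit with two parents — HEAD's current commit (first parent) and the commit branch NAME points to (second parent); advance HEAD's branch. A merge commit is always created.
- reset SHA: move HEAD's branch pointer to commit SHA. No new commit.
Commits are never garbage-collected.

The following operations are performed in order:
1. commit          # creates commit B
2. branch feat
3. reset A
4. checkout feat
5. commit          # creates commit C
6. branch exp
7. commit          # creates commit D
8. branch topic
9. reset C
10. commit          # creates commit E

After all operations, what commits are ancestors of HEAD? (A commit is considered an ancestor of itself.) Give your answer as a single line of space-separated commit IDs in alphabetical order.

Answer: A B C E

Derivation:
After op 1 (commit): HEAD=main@B [main=B]
After op 2 (branch): HEAD=main@B [feat=B main=B]
After op 3 (reset): HEAD=main@A [feat=B main=A]
After op 4 (checkout): HEAD=feat@B [feat=B main=A]
After op 5 (commit): HEAD=feat@C [feat=C main=A]
After op 6 (branch): HEAD=feat@C [exp=C feat=C main=A]
After op 7 (commit): HEAD=feat@D [exp=C feat=D main=A]
After op 8 (branch): HEAD=feat@D [exp=C feat=D main=A topic=D]
After op 9 (reset): HEAD=feat@C [exp=C feat=C main=A topic=D]
After op 10 (commit): HEAD=feat@E [exp=C feat=E main=A topic=D]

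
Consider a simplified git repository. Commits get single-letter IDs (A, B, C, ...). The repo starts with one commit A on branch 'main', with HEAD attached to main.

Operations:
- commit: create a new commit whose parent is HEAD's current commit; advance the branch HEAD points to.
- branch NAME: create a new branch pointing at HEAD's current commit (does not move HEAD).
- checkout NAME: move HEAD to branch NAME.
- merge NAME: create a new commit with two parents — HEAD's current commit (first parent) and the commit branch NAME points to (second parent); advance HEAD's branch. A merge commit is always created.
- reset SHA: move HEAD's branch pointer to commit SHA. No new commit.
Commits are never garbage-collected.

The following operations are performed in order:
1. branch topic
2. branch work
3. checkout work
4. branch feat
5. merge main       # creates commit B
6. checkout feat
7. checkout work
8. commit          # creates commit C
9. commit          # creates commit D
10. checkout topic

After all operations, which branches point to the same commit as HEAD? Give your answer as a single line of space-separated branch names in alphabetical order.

After op 1 (branch): HEAD=main@A [main=A topic=A]
After op 2 (branch): HEAD=main@A [main=A topic=A work=A]
After op 3 (checkout): HEAD=work@A [main=A topic=A work=A]
After op 4 (branch): HEAD=work@A [feat=A main=A topic=A work=A]
After op 5 (merge): HEAD=work@B [feat=A main=A topic=A work=B]
After op 6 (checkout): HEAD=feat@A [feat=A main=A topic=A work=B]
After op 7 (checkout): HEAD=work@B [feat=A main=A topic=A work=B]
After op 8 (commit): HEAD=work@C [feat=A main=A topic=A work=C]
After op 9 (commit): HEAD=work@D [feat=A main=A topic=A work=D]
After op 10 (checkout): HEAD=topic@A [feat=A main=A topic=A work=D]

Answer: feat main topic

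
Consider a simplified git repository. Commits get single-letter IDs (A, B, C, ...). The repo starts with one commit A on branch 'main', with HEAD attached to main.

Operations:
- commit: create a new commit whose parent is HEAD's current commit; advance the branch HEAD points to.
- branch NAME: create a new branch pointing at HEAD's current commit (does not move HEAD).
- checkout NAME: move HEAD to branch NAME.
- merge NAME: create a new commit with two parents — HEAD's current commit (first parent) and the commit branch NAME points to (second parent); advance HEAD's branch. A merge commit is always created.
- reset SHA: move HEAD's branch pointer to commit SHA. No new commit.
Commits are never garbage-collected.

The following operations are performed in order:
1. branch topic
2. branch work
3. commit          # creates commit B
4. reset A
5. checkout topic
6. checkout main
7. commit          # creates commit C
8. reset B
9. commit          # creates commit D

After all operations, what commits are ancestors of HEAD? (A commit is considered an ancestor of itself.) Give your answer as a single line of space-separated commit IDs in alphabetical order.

Answer: A B D

Derivation:
After op 1 (branch): HEAD=main@A [main=A topic=A]
After op 2 (branch): HEAD=main@A [main=A topic=A work=A]
After op 3 (commit): HEAD=main@B [main=B topic=A work=A]
After op 4 (reset): HEAD=main@A [main=A topic=A work=A]
After op 5 (checkout): HEAD=topic@A [main=A topic=A work=A]
After op 6 (checkout): HEAD=main@A [main=A topic=A work=A]
After op 7 (commit): HEAD=main@C [main=C topic=A work=A]
After op 8 (reset): HEAD=main@B [main=B topic=A work=A]
After op 9 (commit): HEAD=main@D [main=D topic=A work=A]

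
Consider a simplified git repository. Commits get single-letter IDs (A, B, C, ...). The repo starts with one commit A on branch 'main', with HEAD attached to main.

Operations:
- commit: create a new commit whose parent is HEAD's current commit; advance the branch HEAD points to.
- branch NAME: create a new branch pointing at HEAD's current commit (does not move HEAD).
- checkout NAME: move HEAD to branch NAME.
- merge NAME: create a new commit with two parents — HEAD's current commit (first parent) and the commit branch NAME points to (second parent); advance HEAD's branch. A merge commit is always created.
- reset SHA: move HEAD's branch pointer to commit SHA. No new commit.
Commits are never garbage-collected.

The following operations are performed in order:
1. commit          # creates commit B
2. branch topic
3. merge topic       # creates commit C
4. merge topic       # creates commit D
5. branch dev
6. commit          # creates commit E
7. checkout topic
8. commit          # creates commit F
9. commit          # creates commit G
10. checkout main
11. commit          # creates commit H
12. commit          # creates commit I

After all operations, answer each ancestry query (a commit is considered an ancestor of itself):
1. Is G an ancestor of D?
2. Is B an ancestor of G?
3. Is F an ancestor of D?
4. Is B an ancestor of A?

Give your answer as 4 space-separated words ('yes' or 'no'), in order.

Answer: no yes no no

Derivation:
After op 1 (commit): HEAD=main@B [main=B]
After op 2 (branch): HEAD=main@B [main=B topic=B]
After op 3 (merge): HEAD=main@C [main=C topic=B]
After op 4 (merge): HEAD=main@D [main=D topic=B]
After op 5 (branch): HEAD=main@D [dev=D main=D topic=B]
After op 6 (commit): HEAD=main@E [dev=D main=E topic=B]
After op 7 (checkout): HEAD=topic@B [dev=D main=E topic=B]
After op 8 (commit): HEAD=topic@F [dev=D main=E topic=F]
After op 9 (commit): HEAD=topic@G [dev=D main=E topic=G]
After op 10 (checkout): HEAD=main@E [dev=D main=E topic=G]
After op 11 (commit): HEAD=main@H [dev=D main=H topic=G]
After op 12 (commit): HEAD=main@I [dev=D main=I topic=G]
ancestors(D) = {A,B,C,D}; G in? no
ancestors(G) = {A,B,F,G}; B in? yes
ancestors(D) = {A,B,C,D}; F in? no
ancestors(A) = {A}; B in? no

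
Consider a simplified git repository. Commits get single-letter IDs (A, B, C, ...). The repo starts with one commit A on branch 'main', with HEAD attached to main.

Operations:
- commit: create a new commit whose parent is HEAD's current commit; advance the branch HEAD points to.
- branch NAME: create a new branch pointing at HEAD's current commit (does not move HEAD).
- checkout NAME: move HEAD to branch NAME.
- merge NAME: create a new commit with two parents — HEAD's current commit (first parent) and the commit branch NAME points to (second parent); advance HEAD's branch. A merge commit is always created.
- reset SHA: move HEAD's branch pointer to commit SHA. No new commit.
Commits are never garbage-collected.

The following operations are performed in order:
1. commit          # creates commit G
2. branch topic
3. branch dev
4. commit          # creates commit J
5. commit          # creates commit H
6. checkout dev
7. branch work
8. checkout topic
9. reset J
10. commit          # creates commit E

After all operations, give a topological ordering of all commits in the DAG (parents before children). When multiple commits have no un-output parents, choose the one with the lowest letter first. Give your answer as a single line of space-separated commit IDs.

After op 1 (commit): HEAD=main@G [main=G]
After op 2 (branch): HEAD=main@G [main=G topic=G]
After op 3 (branch): HEAD=main@G [dev=G main=G topic=G]
After op 4 (commit): HEAD=main@J [dev=G main=J topic=G]
After op 5 (commit): HEAD=main@H [dev=G main=H topic=G]
After op 6 (checkout): HEAD=dev@G [dev=G main=H topic=G]
After op 7 (branch): HEAD=dev@G [dev=G main=H topic=G work=G]
After op 8 (checkout): HEAD=topic@G [dev=G main=H topic=G work=G]
After op 9 (reset): HEAD=topic@J [dev=G main=H topic=J work=G]
After op 10 (commit): HEAD=topic@E [dev=G main=H topic=E work=G]
commit A: parents=[]
commit E: parents=['J']
commit G: parents=['A']
commit H: parents=['J']
commit J: parents=['G']

Answer: A G J E H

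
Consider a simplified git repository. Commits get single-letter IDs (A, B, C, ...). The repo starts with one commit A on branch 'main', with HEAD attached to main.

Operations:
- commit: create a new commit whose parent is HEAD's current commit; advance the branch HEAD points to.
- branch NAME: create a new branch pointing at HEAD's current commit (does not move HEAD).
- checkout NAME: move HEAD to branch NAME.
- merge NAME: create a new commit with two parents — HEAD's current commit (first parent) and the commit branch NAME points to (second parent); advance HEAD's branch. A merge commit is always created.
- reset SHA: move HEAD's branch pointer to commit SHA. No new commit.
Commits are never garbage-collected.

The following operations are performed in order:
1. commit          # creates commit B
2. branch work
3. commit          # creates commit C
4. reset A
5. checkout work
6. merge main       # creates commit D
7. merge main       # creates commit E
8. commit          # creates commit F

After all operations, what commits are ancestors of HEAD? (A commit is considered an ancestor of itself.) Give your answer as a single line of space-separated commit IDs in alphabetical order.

Answer: A B D E F

Derivation:
After op 1 (commit): HEAD=main@B [main=B]
After op 2 (branch): HEAD=main@B [main=B work=B]
After op 3 (commit): HEAD=main@C [main=C work=B]
After op 4 (reset): HEAD=main@A [main=A work=B]
After op 5 (checkout): HEAD=work@B [main=A work=B]
After op 6 (merge): HEAD=work@D [main=A work=D]
After op 7 (merge): HEAD=work@E [main=A work=E]
After op 8 (commit): HEAD=work@F [main=A work=F]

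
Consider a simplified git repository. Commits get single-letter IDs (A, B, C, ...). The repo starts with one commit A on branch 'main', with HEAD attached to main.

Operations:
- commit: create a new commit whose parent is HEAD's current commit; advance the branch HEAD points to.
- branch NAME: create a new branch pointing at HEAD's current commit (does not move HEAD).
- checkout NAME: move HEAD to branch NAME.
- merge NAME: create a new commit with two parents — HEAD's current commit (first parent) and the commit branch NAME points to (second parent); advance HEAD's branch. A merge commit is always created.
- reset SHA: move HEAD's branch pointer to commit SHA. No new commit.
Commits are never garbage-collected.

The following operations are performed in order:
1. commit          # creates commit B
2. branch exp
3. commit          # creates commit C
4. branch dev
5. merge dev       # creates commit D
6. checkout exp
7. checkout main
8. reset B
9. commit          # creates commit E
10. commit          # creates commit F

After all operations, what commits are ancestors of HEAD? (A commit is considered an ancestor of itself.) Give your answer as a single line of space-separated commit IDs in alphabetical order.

After op 1 (commit): HEAD=main@B [main=B]
After op 2 (branch): HEAD=main@B [exp=B main=B]
After op 3 (commit): HEAD=main@C [exp=B main=C]
After op 4 (branch): HEAD=main@C [dev=C exp=B main=C]
After op 5 (merge): HEAD=main@D [dev=C exp=B main=D]
After op 6 (checkout): HEAD=exp@B [dev=C exp=B main=D]
After op 7 (checkout): HEAD=main@D [dev=C exp=B main=D]
After op 8 (reset): HEAD=main@B [dev=C exp=B main=B]
After op 9 (commit): HEAD=main@E [dev=C exp=B main=E]
After op 10 (commit): HEAD=main@F [dev=C exp=B main=F]

Answer: A B E F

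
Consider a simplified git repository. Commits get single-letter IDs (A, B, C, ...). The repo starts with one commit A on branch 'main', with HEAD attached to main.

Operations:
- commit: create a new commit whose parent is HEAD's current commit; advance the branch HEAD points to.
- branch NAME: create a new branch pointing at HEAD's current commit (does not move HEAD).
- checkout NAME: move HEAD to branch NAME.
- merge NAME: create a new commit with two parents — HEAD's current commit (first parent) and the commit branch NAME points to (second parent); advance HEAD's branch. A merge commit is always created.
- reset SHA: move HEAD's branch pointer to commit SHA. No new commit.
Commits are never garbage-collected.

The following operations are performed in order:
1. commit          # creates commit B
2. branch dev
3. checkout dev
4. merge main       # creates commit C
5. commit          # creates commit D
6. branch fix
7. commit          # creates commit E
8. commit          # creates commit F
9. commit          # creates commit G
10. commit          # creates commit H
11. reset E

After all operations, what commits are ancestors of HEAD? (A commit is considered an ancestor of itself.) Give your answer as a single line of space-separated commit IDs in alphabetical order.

After op 1 (commit): HEAD=main@B [main=B]
After op 2 (branch): HEAD=main@B [dev=B main=B]
After op 3 (checkout): HEAD=dev@B [dev=B main=B]
After op 4 (merge): HEAD=dev@C [dev=C main=B]
After op 5 (commit): HEAD=dev@D [dev=D main=B]
After op 6 (branch): HEAD=dev@D [dev=D fix=D main=B]
After op 7 (commit): HEAD=dev@E [dev=E fix=D main=B]
After op 8 (commit): HEAD=dev@F [dev=F fix=D main=B]
After op 9 (commit): HEAD=dev@G [dev=G fix=D main=B]
After op 10 (commit): HEAD=dev@H [dev=H fix=D main=B]
After op 11 (reset): HEAD=dev@E [dev=E fix=D main=B]

Answer: A B C D E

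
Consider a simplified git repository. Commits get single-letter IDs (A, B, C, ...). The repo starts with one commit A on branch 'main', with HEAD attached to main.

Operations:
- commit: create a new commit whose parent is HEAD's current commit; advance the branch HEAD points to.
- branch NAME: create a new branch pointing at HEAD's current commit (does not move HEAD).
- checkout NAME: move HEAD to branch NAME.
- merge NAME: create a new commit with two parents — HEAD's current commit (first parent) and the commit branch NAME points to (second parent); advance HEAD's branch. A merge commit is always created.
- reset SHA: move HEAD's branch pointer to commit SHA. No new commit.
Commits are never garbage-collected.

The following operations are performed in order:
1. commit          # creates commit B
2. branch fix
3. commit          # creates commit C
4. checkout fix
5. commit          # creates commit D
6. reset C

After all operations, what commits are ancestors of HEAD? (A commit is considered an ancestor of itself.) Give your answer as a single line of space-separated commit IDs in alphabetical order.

After op 1 (commit): HEAD=main@B [main=B]
After op 2 (branch): HEAD=main@B [fix=B main=B]
After op 3 (commit): HEAD=main@C [fix=B main=C]
After op 4 (checkout): HEAD=fix@B [fix=B main=C]
After op 5 (commit): HEAD=fix@D [fix=D main=C]
After op 6 (reset): HEAD=fix@C [fix=C main=C]

Answer: A B C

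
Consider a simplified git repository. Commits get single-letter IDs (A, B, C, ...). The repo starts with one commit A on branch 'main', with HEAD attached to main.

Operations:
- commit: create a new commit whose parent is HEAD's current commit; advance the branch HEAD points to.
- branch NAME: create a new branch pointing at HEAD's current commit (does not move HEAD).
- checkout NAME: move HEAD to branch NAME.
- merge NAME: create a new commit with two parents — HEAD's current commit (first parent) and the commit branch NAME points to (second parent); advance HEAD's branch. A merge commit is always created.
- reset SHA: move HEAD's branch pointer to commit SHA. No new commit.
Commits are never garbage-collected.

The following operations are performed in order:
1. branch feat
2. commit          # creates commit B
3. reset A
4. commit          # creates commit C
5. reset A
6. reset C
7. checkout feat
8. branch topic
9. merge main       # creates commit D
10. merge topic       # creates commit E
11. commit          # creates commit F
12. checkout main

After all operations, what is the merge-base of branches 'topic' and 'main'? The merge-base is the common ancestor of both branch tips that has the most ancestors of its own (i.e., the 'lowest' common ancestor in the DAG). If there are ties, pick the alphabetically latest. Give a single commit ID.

After op 1 (branch): HEAD=main@A [feat=A main=A]
After op 2 (commit): HEAD=main@B [feat=A main=B]
After op 3 (reset): HEAD=main@A [feat=A main=A]
After op 4 (commit): HEAD=main@C [feat=A main=C]
After op 5 (reset): HEAD=main@A [feat=A main=A]
After op 6 (reset): HEAD=main@C [feat=A main=C]
After op 7 (checkout): HEAD=feat@A [feat=A main=C]
After op 8 (branch): HEAD=feat@A [feat=A main=C topic=A]
After op 9 (merge): HEAD=feat@D [feat=D main=C topic=A]
After op 10 (merge): HEAD=feat@E [feat=E main=C topic=A]
After op 11 (commit): HEAD=feat@F [feat=F main=C topic=A]
After op 12 (checkout): HEAD=main@C [feat=F main=C topic=A]
ancestors(topic=A): ['A']
ancestors(main=C): ['A', 'C']
common: ['A']

Answer: A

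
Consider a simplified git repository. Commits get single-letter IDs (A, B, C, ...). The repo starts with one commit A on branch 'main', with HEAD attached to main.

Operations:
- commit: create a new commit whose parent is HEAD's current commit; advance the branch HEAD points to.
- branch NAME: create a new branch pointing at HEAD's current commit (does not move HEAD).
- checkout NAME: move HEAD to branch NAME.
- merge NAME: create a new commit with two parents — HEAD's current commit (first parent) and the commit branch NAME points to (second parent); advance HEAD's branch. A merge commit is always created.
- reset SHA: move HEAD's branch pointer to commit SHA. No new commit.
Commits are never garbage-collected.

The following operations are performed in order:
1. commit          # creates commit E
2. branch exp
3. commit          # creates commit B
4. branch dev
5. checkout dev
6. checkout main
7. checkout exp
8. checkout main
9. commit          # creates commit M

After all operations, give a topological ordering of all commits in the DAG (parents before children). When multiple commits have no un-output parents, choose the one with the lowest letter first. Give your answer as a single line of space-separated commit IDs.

Answer: A E B M

Derivation:
After op 1 (commit): HEAD=main@E [main=E]
After op 2 (branch): HEAD=main@E [exp=E main=E]
After op 3 (commit): HEAD=main@B [exp=E main=B]
After op 4 (branch): HEAD=main@B [dev=B exp=E main=B]
After op 5 (checkout): HEAD=dev@B [dev=B exp=E main=B]
After op 6 (checkout): HEAD=main@B [dev=B exp=E main=B]
After op 7 (checkout): HEAD=exp@E [dev=B exp=E main=B]
After op 8 (checkout): HEAD=main@B [dev=B exp=E main=B]
After op 9 (commit): HEAD=main@M [dev=B exp=E main=M]
commit A: parents=[]
commit B: parents=['E']
commit E: parents=['A']
commit M: parents=['B']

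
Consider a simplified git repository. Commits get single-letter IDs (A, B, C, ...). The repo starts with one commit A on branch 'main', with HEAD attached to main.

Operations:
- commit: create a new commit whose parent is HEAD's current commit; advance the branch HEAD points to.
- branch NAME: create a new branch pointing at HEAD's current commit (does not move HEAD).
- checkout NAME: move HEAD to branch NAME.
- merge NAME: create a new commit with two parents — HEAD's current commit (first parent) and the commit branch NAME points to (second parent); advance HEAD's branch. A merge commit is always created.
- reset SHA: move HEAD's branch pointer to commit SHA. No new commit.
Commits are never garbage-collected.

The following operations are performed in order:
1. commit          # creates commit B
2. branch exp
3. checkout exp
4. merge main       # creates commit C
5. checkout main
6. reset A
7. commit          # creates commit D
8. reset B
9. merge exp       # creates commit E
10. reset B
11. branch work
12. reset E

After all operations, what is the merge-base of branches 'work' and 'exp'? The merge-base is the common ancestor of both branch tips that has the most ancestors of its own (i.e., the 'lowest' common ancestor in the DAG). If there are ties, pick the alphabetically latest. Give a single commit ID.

Answer: B

Derivation:
After op 1 (commit): HEAD=main@B [main=B]
After op 2 (branch): HEAD=main@B [exp=B main=B]
After op 3 (checkout): HEAD=exp@B [exp=B main=B]
After op 4 (merge): HEAD=exp@C [exp=C main=B]
After op 5 (checkout): HEAD=main@B [exp=C main=B]
After op 6 (reset): HEAD=main@A [exp=C main=A]
After op 7 (commit): HEAD=main@D [exp=C main=D]
After op 8 (reset): HEAD=main@B [exp=C main=B]
After op 9 (merge): HEAD=main@E [exp=C main=E]
After op 10 (reset): HEAD=main@B [exp=C main=B]
After op 11 (branch): HEAD=main@B [exp=C main=B work=B]
After op 12 (reset): HEAD=main@E [exp=C main=E work=B]
ancestors(work=B): ['A', 'B']
ancestors(exp=C): ['A', 'B', 'C']
common: ['A', 'B']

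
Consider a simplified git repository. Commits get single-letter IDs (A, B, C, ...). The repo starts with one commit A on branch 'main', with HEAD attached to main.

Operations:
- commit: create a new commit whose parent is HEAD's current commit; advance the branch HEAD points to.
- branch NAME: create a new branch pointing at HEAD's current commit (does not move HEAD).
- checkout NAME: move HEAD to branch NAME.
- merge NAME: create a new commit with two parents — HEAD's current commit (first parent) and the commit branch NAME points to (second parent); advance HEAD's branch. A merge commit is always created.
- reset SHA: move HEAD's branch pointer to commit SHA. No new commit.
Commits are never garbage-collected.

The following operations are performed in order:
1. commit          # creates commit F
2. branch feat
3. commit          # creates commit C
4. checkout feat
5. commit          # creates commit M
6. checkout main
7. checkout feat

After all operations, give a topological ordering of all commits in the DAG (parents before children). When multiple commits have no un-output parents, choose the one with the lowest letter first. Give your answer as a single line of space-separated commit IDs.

Answer: A F C M

Derivation:
After op 1 (commit): HEAD=main@F [main=F]
After op 2 (branch): HEAD=main@F [feat=F main=F]
After op 3 (commit): HEAD=main@C [feat=F main=C]
After op 4 (checkout): HEAD=feat@F [feat=F main=C]
After op 5 (commit): HEAD=feat@M [feat=M main=C]
After op 6 (checkout): HEAD=main@C [feat=M main=C]
After op 7 (checkout): HEAD=feat@M [feat=M main=C]
commit A: parents=[]
commit C: parents=['F']
commit F: parents=['A']
commit M: parents=['F']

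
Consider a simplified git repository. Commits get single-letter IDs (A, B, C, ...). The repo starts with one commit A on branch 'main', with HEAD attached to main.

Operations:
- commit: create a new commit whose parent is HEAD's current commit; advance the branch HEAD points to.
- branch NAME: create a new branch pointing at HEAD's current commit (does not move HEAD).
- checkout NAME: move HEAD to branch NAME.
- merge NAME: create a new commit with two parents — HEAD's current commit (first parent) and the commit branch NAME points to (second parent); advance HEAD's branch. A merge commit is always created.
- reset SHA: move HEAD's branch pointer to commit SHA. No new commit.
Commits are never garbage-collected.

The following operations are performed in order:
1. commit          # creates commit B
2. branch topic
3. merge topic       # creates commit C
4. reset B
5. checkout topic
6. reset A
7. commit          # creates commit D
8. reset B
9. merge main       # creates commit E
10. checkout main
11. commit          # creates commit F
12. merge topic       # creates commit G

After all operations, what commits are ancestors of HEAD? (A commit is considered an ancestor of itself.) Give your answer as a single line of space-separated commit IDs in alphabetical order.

After op 1 (commit): HEAD=main@B [main=B]
After op 2 (branch): HEAD=main@B [main=B topic=B]
After op 3 (merge): HEAD=main@C [main=C topic=B]
After op 4 (reset): HEAD=main@B [main=B topic=B]
After op 5 (checkout): HEAD=topic@B [main=B topic=B]
After op 6 (reset): HEAD=topic@A [main=B topic=A]
After op 7 (commit): HEAD=topic@D [main=B topic=D]
After op 8 (reset): HEAD=topic@B [main=B topic=B]
After op 9 (merge): HEAD=topic@E [main=B topic=E]
After op 10 (checkout): HEAD=main@B [main=B topic=E]
After op 11 (commit): HEAD=main@F [main=F topic=E]
After op 12 (merge): HEAD=main@G [main=G topic=E]

Answer: A B E F G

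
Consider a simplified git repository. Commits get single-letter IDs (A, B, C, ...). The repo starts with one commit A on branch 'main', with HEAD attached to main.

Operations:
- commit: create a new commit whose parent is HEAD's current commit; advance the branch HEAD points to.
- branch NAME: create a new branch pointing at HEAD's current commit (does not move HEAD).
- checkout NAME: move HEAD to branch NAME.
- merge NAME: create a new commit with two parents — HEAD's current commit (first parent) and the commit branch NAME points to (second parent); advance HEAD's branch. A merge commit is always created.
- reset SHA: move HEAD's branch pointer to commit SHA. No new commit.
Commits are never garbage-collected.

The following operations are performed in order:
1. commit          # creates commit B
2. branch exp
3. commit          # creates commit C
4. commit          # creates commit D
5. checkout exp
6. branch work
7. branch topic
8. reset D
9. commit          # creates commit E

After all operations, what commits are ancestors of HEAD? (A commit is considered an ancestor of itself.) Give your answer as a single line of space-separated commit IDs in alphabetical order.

Answer: A B C D E

Derivation:
After op 1 (commit): HEAD=main@B [main=B]
After op 2 (branch): HEAD=main@B [exp=B main=B]
After op 3 (commit): HEAD=main@C [exp=B main=C]
After op 4 (commit): HEAD=main@D [exp=B main=D]
After op 5 (checkout): HEAD=exp@B [exp=B main=D]
After op 6 (branch): HEAD=exp@B [exp=B main=D work=B]
After op 7 (branch): HEAD=exp@B [exp=B main=D topic=B work=B]
After op 8 (reset): HEAD=exp@D [exp=D main=D topic=B work=B]
After op 9 (commit): HEAD=exp@E [exp=E main=D topic=B work=B]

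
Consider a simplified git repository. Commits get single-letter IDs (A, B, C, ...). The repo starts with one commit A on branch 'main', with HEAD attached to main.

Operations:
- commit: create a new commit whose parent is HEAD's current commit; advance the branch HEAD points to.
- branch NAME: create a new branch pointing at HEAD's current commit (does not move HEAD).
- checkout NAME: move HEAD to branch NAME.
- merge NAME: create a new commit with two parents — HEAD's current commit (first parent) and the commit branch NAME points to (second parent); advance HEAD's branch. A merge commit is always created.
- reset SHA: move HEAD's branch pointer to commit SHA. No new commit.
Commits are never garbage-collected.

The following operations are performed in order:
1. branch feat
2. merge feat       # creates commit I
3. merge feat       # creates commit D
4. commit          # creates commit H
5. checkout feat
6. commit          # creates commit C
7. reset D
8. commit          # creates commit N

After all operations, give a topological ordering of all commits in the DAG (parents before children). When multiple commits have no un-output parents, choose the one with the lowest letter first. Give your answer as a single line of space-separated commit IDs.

Answer: A C I D H N

Derivation:
After op 1 (branch): HEAD=main@A [feat=A main=A]
After op 2 (merge): HEAD=main@I [feat=A main=I]
After op 3 (merge): HEAD=main@D [feat=A main=D]
After op 4 (commit): HEAD=main@H [feat=A main=H]
After op 5 (checkout): HEAD=feat@A [feat=A main=H]
After op 6 (commit): HEAD=feat@C [feat=C main=H]
After op 7 (reset): HEAD=feat@D [feat=D main=H]
After op 8 (commit): HEAD=feat@N [feat=N main=H]
commit A: parents=[]
commit C: parents=['A']
commit D: parents=['I', 'A']
commit H: parents=['D']
commit I: parents=['A', 'A']
commit N: parents=['D']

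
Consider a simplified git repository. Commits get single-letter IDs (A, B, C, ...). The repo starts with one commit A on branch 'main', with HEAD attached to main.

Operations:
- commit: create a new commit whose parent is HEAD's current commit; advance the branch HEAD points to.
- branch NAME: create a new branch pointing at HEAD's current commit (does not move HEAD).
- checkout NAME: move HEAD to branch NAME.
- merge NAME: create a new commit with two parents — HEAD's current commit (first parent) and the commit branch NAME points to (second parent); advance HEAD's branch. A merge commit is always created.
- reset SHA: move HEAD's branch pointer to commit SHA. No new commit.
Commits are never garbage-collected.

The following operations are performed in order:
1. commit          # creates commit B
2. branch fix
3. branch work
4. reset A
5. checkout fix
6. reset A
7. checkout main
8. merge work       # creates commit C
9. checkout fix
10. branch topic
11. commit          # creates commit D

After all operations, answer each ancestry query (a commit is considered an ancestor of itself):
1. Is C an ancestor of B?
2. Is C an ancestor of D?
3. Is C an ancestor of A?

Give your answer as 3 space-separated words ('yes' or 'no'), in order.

Answer: no no no

Derivation:
After op 1 (commit): HEAD=main@B [main=B]
After op 2 (branch): HEAD=main@B [fix=B main=B]
After op 3 (branch): HEAD=main@B [fix=B main=B work=B]
After op 4 (reset): HEAD=main@A [fix=B main=A work=B]
After op 5 (checkout): HEAD=fix@B [fix=B main=A work=B]
After op 6 (reset): HEAD=fix@A [fix=A main=A work=B]
After op 7 (checkout): HEAD=main@A [fix=A main=A work=B]
After op 8 (merge): HEAD=main@C [fix=A main=C work=B]
After op 9 (checkout): HEAD=fix@A [fix=A main=C work=B]
After op 10 (branch): HEAD=fix@A [fix=A main=C topic=A work=B]
After op 11 (commit): HEAD=fix@D [fix=D main=C topic=A work=B]
ancestors(B) = {A,B}; C in? no
ancestors(D) = {A,D}; C in? no
ancestors(A) = {A}; C in? no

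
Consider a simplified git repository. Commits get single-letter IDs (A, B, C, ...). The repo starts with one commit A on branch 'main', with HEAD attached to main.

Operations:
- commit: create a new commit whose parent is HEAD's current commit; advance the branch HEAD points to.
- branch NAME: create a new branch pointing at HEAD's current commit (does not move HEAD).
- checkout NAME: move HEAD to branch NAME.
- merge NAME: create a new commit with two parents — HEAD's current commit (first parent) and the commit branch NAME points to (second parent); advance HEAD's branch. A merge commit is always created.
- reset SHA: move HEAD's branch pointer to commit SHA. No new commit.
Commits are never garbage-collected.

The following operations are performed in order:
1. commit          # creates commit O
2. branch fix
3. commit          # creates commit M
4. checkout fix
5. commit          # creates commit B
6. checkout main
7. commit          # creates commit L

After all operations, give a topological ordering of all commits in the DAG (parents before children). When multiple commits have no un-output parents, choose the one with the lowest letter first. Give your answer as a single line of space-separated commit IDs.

Answer: A O B M L

Derivation:
After op 1 (commit): HEAD=main@O [main=O]
After op 2 (branch): HEAD=main@O [fix=O main=O]
After op 3 (commit): HEAD=main@M [fix=O main=M]
After op 4 (checkout): HEAD=fix@O [fix=O main=M]
After op 5 (commit): HEAD=fix@B [fix=B main=M]
After op 6 (checkout): HEAD=main@M [fix=B main=M]
After op 7 (commit): HEAD=main@L [fix=B main=L]
commit A: parents=[]
commit B: parents=['O']
commit L: parents=['M']
commit M: parents=['O']
commit O: parents=['A']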